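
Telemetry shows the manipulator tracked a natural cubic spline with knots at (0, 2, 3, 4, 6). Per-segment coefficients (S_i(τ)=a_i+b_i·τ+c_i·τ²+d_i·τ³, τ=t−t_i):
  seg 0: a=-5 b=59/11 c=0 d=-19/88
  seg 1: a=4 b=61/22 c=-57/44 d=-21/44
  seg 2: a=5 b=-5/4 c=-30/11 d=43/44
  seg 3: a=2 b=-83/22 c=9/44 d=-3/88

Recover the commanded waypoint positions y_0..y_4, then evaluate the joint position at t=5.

y_0 = S_0(0) = a_0 = -5
y_1 = S_1(0) = a_1 = 4
y_2 = S_2(0) = a_2 = 5
y_3 = S_3(0) = a_3 = 2
y_4 = S_3(2) = -5
t_q=5 is in segment 3 (τ=1); S_3(τ)=-141/88

y_0=-5 y_1=4 y_2=5 y_3=2 y_4=-5
S(5) = -141/88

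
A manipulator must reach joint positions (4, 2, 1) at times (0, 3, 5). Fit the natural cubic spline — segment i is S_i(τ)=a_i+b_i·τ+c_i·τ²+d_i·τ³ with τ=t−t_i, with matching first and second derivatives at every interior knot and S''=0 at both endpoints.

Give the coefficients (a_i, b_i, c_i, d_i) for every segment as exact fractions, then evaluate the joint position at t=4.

  seg 0: a=4 b=-43/60 c=0 d=1/180
  seg 1: a=2 b=-17/30 c=1/20 d=-1/120
S(4) = 59/40

Δ: Δ0=-2/3, Δ1=-1/2
row 1: diag=10, rhs=1; c'=1/5, d'=1/10
back: M1=1/10
M: M0=0, M1=1/10, M2=0
seg 0: a=4, c=M0/2=0, d=(M1−M0)/(6·3)=1/180, b=Δ0−h0·(2M0+M1)/6=-43/60
seg 1: a=2, c=M1/2=1/20, d=(M2−M1)/(6·2)=-1/120, b=Δ1−h1·(2M1+M2)/6=-17/30
t_q=4 → seg 1, τ=1; S=2+-17/30·τ+1/20·τ²+-1/120·τ³=59/40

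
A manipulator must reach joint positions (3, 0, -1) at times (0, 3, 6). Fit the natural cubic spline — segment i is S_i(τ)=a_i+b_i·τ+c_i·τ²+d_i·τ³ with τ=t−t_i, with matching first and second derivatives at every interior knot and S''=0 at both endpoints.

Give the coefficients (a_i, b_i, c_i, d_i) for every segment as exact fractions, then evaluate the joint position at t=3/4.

Δ: Δ0=-1, Δ1=-1/3
row 1: diag=12, rhs=4; c'=1/4, d'=1/3
back: M1=1/3
M: M0=0, M1=1/3, M2=0
seg 0: a=3, c=M0/2=0, d=(M1−M0)/(6·3)=1/54, b=Δ0−h0·(2M0+M1)/6=-7/6
seg 1: a=0, c=M1/2=1/6, d=(M2−M1)/(6·3)=-1/54, b=Δ1−h1·(2M1+M2)/6=-2/3
t_q=3/4 → seg 0, τ=3/4; S=3+-7/6·τ+0·τ²+1/54·τ³=273/128

  seg 0: a=3 b=-7/6 c=0 d=1/54
  seg 1: a=0 b=-2/3 c=1/6 d=-1/54
S(3/4) = 273/128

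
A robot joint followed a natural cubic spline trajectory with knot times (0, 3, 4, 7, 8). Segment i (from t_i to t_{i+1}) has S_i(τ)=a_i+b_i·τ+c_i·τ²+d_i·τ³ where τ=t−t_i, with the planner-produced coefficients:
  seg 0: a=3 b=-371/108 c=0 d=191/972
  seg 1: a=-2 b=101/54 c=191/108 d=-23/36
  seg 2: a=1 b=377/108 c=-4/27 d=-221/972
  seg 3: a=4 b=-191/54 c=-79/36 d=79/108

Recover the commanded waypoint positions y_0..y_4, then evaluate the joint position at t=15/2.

y_0=3 y_1=-2 y_2=1 y_3=4 y_4=-1
S(15/2) = 511/288

y_0 = S_0(0) = a_0 = 3
y_1 = S_1(0) = a_1 = -2
y_2 = S_2(0) = a_2 = 1
y_3 = S_3(0) = a_3 = 4
y_4 = S_3(1) = -1
t_q=15/2 is in segment 3 (τ=1/2); S_3(τ)=511/288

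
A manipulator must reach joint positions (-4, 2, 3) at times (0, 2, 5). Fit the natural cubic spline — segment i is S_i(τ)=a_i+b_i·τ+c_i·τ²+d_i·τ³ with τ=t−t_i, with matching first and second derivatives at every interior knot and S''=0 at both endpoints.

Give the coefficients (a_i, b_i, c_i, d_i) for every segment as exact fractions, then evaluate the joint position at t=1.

Δ: Δ0=3, Δ1=1/3
row 1: diag=10, rhs=-16; c'=3/10, d'=-8/5
back: M1=-8/5
M: M0=0, M1=-8/5, M2=0
seg 0: a=-4, c=M0/2=0, d=(M1−M0)/(6·2)=-2/15, b=Δ0−h0·(2M0+M1)/6=53/15
seg 1: a=2, c=M1/2=-4/5, d=(M2−M1)/(6·3)=4/45, b=Δ1−h1·(2M1+M2)/6=29/15
t_q=1 → seg 0, τ=1; S=-4+53/15·τ+0·τ²+-2/15·τ³=-3/5

  seg 0: a=-4 b=53/15 c=0 d=-2/15
  seg 1: a=2 b=29/15 c=-4/5 d=4/45
S(1) = -3/5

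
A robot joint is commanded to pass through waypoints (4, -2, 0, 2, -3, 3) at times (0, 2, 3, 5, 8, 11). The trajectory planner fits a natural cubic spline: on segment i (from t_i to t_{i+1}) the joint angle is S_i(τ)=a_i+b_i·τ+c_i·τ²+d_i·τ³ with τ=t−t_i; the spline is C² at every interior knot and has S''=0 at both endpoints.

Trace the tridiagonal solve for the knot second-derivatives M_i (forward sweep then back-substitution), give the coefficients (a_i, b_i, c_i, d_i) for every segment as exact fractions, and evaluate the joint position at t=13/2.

  seg 0: a=4 b=-17021/3597 c=0 d=3115/7194
  seg 1: a=-2 b=1669/3597 c=3115/1199 d=-3820/3597
  seg 2: a=0 b=809/327 c=-705/1199 d=-268/3597
  seg 3: a=2 b=-2777/3597 c=-1241/1199 d=7951/32373
  seg 4: a=-3 b=-1262/3597 c=4228/3597 d=-4228/32373
S(13/2) = -6311/9592

Δ: Δ0=-3, Δ1=2, Δ2=1, Δ3=-5/3, Δ4=2
row 1: diag=6, rhs=30; c'=1/6, d'=5
row 2: denom=6−1·1/6=35/6; d'=(-6−1·5)/(35/6)=-66/35
row 3: denom=10−2·12/35=326/35; d'=(-16−2·-66/35)/(326/35)=-214/163
row 4: denom=12−3·105/326=3597/326; d'=(22−3·-214/163)/(3597/326)=8456/3597
back: M4=8456/3597
back: M3=-214/163−105/326·8456/3597=-2482/1199
back: M2=-66/35−12/35·-2482/1199=-1410/1199
back: M1=5−1/6·-1410/1199=6230/1199
M: M0=0, M1=6230/1199, M2=-1410/1199, M3=-2482/1199, M4=8456/3597, M5=0
seg 0: a=4, c=M0/2=0, d=(M1−M0)/(6·2)=3115/7194, b=Δ0−h0·(2M0+M1)/6=-17021/3597
seg 1: a=-2, c=M1/2=3115/1199, d=(M2−M1)/(6·1)=-3820/3597, b=Δ1−h1·(2M1+M2)/6=1669/3597
seg 2: a=0, c=M2/2=-705/1199, d=(M3−M2)/(6·2)=-268/3597, b=Δ2−h2·(2M2+M3)/6=809/327
seg 3: a=2, c=M3/2=-1241/1199, d=(M4−M3)/(6·3)=7951/32373, b=Δ3−h3·(2M3+M4)/6=-2777/3597
seg 4: a=-3, c=M4/2=4228/3597, d=(M5−M4)/(6·3)=-4228/32373, b=Δ4−h4·(2M4+M5)/6=-1262/3597
t_q=13/2 → seg 3, τ=3/2; S=2+-2777/3597·τ+-1241/1199·τ²+7951/32373·τ³=-6311/9592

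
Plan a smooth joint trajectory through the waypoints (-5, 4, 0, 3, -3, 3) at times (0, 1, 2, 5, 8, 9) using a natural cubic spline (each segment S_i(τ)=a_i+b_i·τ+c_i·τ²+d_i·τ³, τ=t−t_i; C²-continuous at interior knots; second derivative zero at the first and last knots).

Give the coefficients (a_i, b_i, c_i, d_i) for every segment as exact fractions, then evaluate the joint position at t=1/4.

Δ: Δ0=9, Δ1=-4, Δ2=1, Δ3=-2, Δ4=6
row 1: diag=4, rhs=-78; c'=1/4, d'=-39/2
row 2: denom=8−1·1/4=31/4; d'=(30−1·-39/2)/(31/4)=198/31
row 3: denom=12−3·12/31=336/31; d'=(-18−3·198/31)/(336/31)=-24/7
row 4: denom=8−3·31/112=803/112; d'=(48−3·-24/7)/(803/112)=6528/803
back: M4=6528/803
back: M3=-24/7−31/112·6528/803=-4560/803
back: M2=198/31−12/31·-4560/803=6894/803
back: M1=-39/2−1/4·6894/803=-17382/803
M: M0=0, M1=-17382/803, M2=6894/803, M3=-4560/803, M4=6528/803, M5=0
seg 0: a=-5, c=M0/2=0, d=(M1−M0)/(6·1)=-2897/803, b=Δ0−h0·(2M0+M1)/6=10124/803
seg 1: a=4, c=M1/2=-8691/803, d=(M2−M1)/(6·1)=4046/803, b=Δ1−h1·(2M1+M2)/6=1433/803
seg 2: a=0, c=M2/2=3447/803, d=(M3−M2)/(6·3)=-1909/2409, b=Δ2−h2·(2M2+M3)/6=-3811/803
seg 3: a=3, c=M3/2=-2280/803, d=(M4−M3)/(6·3)=56/73, b=Δ3−h3·(2M3+M4)/6=-310/803
seg 4: a=-3, c=M4/2=3264/803, d=(M5−M4)/(6·1)=-1088/803, b=Δ4−h4·(2M4+M5)/6=2642/803
t_q=1/4 → seg 0, τ=1/4; S=-5+10124/803·τ+0·τ²+-2897/803·τ³=-97873/51392

  seg 0: a=-5 b=10124/803 c=0 d=-2897/803
  seg 1: a=4 b=1433/803 c=-8691/803 d=4046/803
  seg 2: a=0 b=-3811/803 c=3447/803 d=-1909/2409
  seg 3: a=3 b=-310/803 c=-2280/803 d=56/73
  seg 4: a=-3 b=2642/803 c=3264/803 d=-1088/803
S(1/4) = -97873/51392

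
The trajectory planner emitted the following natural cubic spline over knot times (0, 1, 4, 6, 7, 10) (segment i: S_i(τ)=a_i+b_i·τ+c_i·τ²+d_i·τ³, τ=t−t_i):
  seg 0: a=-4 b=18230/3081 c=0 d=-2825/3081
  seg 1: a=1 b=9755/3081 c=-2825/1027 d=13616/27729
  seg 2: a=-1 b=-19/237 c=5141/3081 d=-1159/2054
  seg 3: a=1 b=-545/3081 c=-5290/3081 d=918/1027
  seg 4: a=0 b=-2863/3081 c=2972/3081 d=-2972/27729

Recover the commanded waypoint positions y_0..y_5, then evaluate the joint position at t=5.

y_0 = S_0(0) = a_0 = -4
y_1 = S_1(0) = a_1 = 1
y_2 = S_2(0) = a_2 = -1
y_3 = S_3(0) = a_3 = 1
y_4 = S_4(0) = a_4 = 0
y_5 = S_4(3) = 3
t_q=5 is in segment 2 (τ=1); S_2(τ)=149/6162

y_0=-4 y_1=1 y_2=-1 y_3=1 y_4=0 y_5=3
S(5) = 149/6162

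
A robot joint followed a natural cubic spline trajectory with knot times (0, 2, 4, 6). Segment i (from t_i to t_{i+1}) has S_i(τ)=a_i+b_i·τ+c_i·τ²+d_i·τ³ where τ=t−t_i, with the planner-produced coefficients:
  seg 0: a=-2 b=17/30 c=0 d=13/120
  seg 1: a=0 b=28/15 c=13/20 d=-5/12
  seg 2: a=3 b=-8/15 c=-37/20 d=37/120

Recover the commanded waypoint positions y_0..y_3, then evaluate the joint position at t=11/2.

y_0=-2 y_1=0 y_2=3 y_3=-3
S(11/2) = -59/64

y_0 = S_0(0) = a_0 = -2
y_1 = S_1(0) = a_1 = 0
y_2 = S_2(0) = a_2 = 3
y_3 = S_2(2) = -3
t_q=11/2 is in segment 2 (τ=3/2); S_2(τ)=-59/64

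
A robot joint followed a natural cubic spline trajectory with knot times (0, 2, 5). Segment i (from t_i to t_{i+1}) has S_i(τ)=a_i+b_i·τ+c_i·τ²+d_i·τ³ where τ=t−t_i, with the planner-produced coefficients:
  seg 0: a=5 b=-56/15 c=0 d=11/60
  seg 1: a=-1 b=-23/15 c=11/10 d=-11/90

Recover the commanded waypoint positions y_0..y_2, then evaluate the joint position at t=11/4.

y_0=5 y_1=-1 y_2=1
S(11/4) = -1013/640

y_0 = S_0(0) = a_0 = 5
y_1 = S_1(0) = a_1 = -1
y_2 = S_1(3) = 1
t_q=11/4 is in segment 1 (τ=3/4); S_1(τ)=-1013/640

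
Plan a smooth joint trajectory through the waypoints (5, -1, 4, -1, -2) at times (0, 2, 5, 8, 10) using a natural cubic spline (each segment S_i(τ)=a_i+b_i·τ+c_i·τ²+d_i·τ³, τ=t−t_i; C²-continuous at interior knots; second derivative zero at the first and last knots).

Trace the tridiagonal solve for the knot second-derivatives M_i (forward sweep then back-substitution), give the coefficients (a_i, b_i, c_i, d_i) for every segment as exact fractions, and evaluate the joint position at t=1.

Δ: Δ0=-3, Δ1=5/3, Δ2=-5/3, Δ3=-1/2
row 1: diag=10, rhs=28; c'=3/10, d'=14/5
row 2: denom=12−3·3/10=111/10; d'=(-20−3·14/5)/(111/10)=-284/111
row 3: denom=10−3·10/37=340/37; d'=(7−3·-284/111)/(340/37)=543/340
back: M3=543/340
back: M2=-284/111−10/37·543/340=-305/102
back: M1=14/5−3/10·-305/102=1257/340
M: M0=0, M1=1257/340, M2=-305/102, M3=543/340, M4=0
seg 0: a=5, c=M0/2=0, d=(M1−M0)/(6·2)=419/1360, b=Δ0−h0·(2M0+M1)/6=-1439/340
seg 1: a=-1, c=M1/2=1257/680, d=(M2−M1)/(6·3)=-6821/18360, b=Δ1−h1·(2M1+M2)/6=-91/170
seg 2: a=4, c=M2/2=-305/204, d=(M3−M2)/(6·3)=4679/18360, b=Δ2−h2·(2M2+M3)/6=21/40
seg 3: a=-1, c=M3/2=543/680, d=(M4−M3)/(6·2)=-181/1360, b=Δ3−h3·(2M3+M4)/6=-133/85
t_q=1 → seg 0, τ=1; S=5+-1439/340·τ+0·τ²+419/1360·τ³=1463/1360

  seg 0: a=5 b=-1439/340 c=0 d=419/1360
  seg 1: a=-1 b=-91/170 c=1257/680 d=-6821/18360
  seg 2: a=4 b=21/40 c=-305/204 d=4679/18360
  seg 3: a=-1 b=-133/85 c=543/680 d=-181/1360
S(1) = 1463/1360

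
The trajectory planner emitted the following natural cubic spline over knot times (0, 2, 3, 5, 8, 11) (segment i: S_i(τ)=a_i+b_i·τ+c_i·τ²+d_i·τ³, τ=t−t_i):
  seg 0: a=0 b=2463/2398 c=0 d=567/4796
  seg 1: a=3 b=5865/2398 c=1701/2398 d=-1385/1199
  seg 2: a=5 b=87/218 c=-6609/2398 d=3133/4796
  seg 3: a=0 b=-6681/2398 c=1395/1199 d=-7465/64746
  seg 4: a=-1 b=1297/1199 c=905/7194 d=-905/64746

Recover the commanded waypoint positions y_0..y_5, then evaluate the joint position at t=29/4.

y_0 = S_0(0) = a_0 = 0
y_1 = S_1(0) = a_1 = 3
y_2 = S_2(0) = a_2 = 5
y_3 = S_3(0) = a_3 = 0
y_4 = S_4(0) = a_4 = -1
y_5 = S_4(3) = 3
t_q=29/4 is in segment 3 (τ=9/4); S_3(τ)=-259659/153472

y_0=0 y_1=3 y_2=5 y_3=0 y_4=-1 y_5=3
S(29/4) = -259659/153472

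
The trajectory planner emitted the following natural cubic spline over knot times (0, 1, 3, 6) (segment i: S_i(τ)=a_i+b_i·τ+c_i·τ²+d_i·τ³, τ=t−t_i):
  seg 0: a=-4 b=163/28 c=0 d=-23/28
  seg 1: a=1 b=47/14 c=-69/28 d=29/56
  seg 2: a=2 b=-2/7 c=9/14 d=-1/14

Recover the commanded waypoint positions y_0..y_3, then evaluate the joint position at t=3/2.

y_0=-4 y_1=1 y_2=2 y_3=5
S(3/2) = 953/448

y_0 = S_0(0) = a_0 = -4
y_1 = S_1(0) = a_1 = 1
y_2 = S_2(0) = a_2 = 2
y_3 = S_2(3) = 5
t_q=3/2 is in segment 1 (τ=1/2); S_1(τ)=953/448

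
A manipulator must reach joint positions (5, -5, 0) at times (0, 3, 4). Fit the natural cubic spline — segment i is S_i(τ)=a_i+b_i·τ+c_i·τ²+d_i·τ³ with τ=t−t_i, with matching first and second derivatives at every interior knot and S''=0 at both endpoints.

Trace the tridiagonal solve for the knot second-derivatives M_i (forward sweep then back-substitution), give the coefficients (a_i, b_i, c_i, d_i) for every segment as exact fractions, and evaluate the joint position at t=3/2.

Δ: Δ0=-10/3, Δ1=5
row 1: diag=8, rhs=50; c'=1/8, d'=25/4
back: M1=25/4
M: M0=0, M1=25/4, M2=0
seg 0: a=5, c=M0/2=0, d=(M1−M0)/(6·3)=25/72, b=Δ0−h0·(2M0+M1)/6=-155/24
seg 1: a=-5, c=M1/2=25/8, d=(M2−M1)/(6·1)=-25/24, b=Δ1−h1·(2M1+M2)/6=35/12
t_q=3/2 → seg 0, τ=3/2; S=5+-155/24·τ+0·τ²+25/72·τ³=-225/64

  seg 0: a=5 b=-155/24 c=0 d=25/72
  seg 1: a=-5 b=35/12 c=25/8 d=-25/24
S(3/2) = -225/64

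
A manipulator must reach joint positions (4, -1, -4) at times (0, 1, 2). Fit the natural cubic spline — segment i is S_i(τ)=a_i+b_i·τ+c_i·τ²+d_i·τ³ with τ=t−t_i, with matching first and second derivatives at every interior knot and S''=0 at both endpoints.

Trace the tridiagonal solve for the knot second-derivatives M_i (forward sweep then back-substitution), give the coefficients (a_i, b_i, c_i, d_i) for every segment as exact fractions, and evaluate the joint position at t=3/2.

Δ: Δ0=-5, Δ1=-3
row 1: diag=4, rhs=12; c'=1/4, d'=3
back: M1=3
M: M0=0, M1=3, M2=0
seg 0: a=4, c=M0/2=0, d=(M1−M0)/(6·1)=1/2, b=Δ0−h0·(2M0+M1)/6=-11/2
seg 1: a=-1, c=M1/2=3/2, d=(M2−M1)/(6·1)=-1/2, b=Δ1−h1·(2M1+M2)/6=-4
t_q=3/2 → seg 1, τ=1/2; S=-1+-4·τ+3/2·τ²+-1/2·τ³=-43/16

  seg 0: a=4 b=-11/2 c=0 d=1/2
  seg 1: a=-1 b=-4 c=3/2 d=-1/2
S(3/2) = -43/16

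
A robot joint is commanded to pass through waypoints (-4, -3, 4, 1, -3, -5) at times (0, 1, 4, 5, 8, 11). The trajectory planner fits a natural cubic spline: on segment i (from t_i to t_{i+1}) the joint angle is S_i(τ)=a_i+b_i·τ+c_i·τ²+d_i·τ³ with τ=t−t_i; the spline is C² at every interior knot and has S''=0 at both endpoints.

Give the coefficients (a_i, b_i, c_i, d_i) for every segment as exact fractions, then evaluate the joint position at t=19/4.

Δ: Δ0=1, Δ1=7/3, Δ2=-3, Δ3=-4/3, Δ4=-2/3
row 1: diag=8, rhs=8; c'=3/8, d'=1
row 2: denom=8−3·3/8=55/8; d'=(-32−3·1)/(55/8)=-56/11
row 3: denom=8−1·8/55=432/55; d'=(10−1·-56/11)/(432/55)=415/216
row 4: denom=12−3·55/144=521/48; d'=(4−3·415/216)/(521/48)=-254/1563
back: M4=-254/1563
back: M3=415/216−55/144·-254/1563=3100/1563
back: M2=-56/11−8/55·3100/1563=-8408/1563
back: M1=1−3/8·-8408/1563=1572/521
M: M0=0, M1=1572/521, M2=-8408/1563, M3=3100/1563, M4=-254/1563, M5=0
seg 0: a=-4, c=M0/2=0, d=(M1−M0)/(6·1)=262/521, b=Δ0−h0·(2M0+M1)/6=259/521
seg 1: a=-3, c=M1/2=786/521, d=(M2−M1)/(6·3)=-6562/14067, b=Δ1−h1·(2M1+M2)/6=1045/521
seg 2: a=4, c=M2/2=-4204/1563, d=(M3−M2)/(6·1)=1918/1563, b=Δ2−h2·(2M2+M3)/6=-801/521
seg 3: a=1, c=M3/2=1550/1563, d=(M4−M3)/(6·3)=-559/4689, b=Δ3−h3·(2M3+M4)/6=-5057/1563
seg 4: a=-3, c=M4/2=-127/1563, d=(M5−M4)/(6·3)=127/14067, b=Δ4−h4·(2M4+M5)/6=-788/1563
t_q=19/4 → seg 2, τ=3/4; S=4+-801/521·τ+-4204/1563·τ²+1918/1563·τ³=30871/16672

  seg 0: a=-4 b=259/521 c=0 d=262/521
  seg 1: a=-3 b=1045/521 c=786/521 d=-6562/14067
  seg 2: a=4 b=-801/521 c=-4204/1563 d=1918/1563
  seg 3: a=1 b=-5057/1563 c=1550/1563 d=-559/4689
  seg 4: a=-3 b=-788/1563 c=-127/1563 d=127/14067
S(19/4) = 30871/16672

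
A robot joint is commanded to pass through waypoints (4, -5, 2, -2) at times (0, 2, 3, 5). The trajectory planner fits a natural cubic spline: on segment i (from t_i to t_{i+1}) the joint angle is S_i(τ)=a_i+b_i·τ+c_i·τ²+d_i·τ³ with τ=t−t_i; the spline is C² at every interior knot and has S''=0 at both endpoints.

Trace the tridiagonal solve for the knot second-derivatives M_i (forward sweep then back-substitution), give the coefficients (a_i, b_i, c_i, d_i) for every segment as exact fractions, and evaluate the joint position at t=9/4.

  seg 0: a=4 b=-627/70 c=0 d=39/35
  seg 1: a=-5 b=309/70 c=234/35 d=-41/10
  seg 2: a=2 b=192/35 c=-393/70 d=131/140
S(9/4) = -15871/4480

Δ: Δ0=-9/2, Δ1=7, Δ2=-2
row 1: diag=6, rhs=69; c'=1/6, d'=23/2
row 2: denom=6−1·1/6=35/6; d'=(-54−1·23/2)/(35/6)=-393/35
back: M2=-393/35
back: M1=23/2−1/6·-393/35=468/35
M: M0=0, M1=468/35, M2=-393/35, M3=0
seg 0: a=4, c=M0/2=0, d=(M1−M0)/(6·2)=39/35, b=Δ0−h0·(2M0+M1)/6=-627/70
seg 1: a=-5, c=M1/2=234/35, d=(M2−M1)/(6·1)=-41/10, b=Δ1−h1·(2M1+M2)/6=309/70
seg 2: a=2, c=M2/2=-393/70, d=(M3−M2)/(6·2)=131/140, b=Δ2−h2·(2M2+M3)/6=192/35
t_q=9/4 → seg 1, τ=1/4; S=-5+309/70·τ+234/35·τ²+-41/10·τ³=-15871/4480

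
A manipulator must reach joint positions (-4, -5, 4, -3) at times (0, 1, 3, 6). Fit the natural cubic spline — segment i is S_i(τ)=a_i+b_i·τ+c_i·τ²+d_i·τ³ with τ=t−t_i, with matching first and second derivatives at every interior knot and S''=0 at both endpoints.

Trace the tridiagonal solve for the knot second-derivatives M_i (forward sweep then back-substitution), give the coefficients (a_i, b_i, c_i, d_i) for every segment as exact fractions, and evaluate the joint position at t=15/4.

  seg 0: a=-4 b=-187/84 c=0 d=103/84
  seg 1: a=-5 b=61/42 c=103/28 d=-181/168
  seg 2: a=4 b=68/21 c=-39/14 d=13/42
S(15/4) = 639/128

Δ: Δ0=-1, Δ1=9/2, Δ2=-7/3
row 1: diag=6, rhs=33; c'=1/3, d'=11/2
row 2: denom=10−2·1/3=28/3; d'=(-41−2·11/2)/(28/3)=-39/7
back: M2=-39/7
back: M1=11/2−1/3·-39/7=103/14
M: M0=0, M1=103/14, M2=-39/7, M3=0
seg 0: a=-4, c=M0/2=0, d=(M1−M0)/(6·1)=103/84, b=Δ0−h0·(2M0+M1)/6=-187/84
seg 1: a=-5, c=M1/2=103/28, d=(M2−M1)/(6·2)=-181/168, b=Δ1−h1·(2M1+M2)/6=61/42
seg 2: a=4, c=M2/2=-39/14, d=(M3−M2)/(6·3)=13/42, b=Δ2−h2·(2M2+M3)/6=68/21
t_q=15/4 → seg 2, τ=3/4; S=4+68/21·τ+-39/14·τ²+13/42·τ³=639/128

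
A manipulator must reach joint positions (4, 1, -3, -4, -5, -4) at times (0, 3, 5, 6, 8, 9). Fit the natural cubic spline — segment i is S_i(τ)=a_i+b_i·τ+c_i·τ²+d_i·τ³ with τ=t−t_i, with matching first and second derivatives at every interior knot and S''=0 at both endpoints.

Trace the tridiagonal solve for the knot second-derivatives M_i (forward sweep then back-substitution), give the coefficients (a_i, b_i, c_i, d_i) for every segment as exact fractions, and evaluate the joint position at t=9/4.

Δ: Δ0=-1, Δ1=-2, Δ2=-1, Δ3=-1/2, Δ4=1
row 1: diag=10, rhs=-6; c'=1/5, d'=-3/5
row 2: denom=6−2·1/5=28/5; d'=(6−2·-3/5)/(28/5)=9/7
row 3: denom=6−1·5/28=163/28; d'=(3−1·9/7)/(163/28)=48/163
row 4: denom=6−2·56/163=866/163; d'=(9−2·48/163)/(866/163)=1371/866
back: M4=1371/866
back: M3=48/163−56/163·1371/866=-108/433
back: M2=9/7−5/28·-108/433=576/433
back: M1=-3/5−1/5·576/433=-375/433
M: M0=0, M1=-375/433, M2=576/433, M3=-108/433, M4=1371/866, M5=0
seg 0: a=4, c=M0/2=0, d=(M1−M0)/(6·3)=-125/2598, b=Δ0−h0·(2M0+M1)/6=-491/866
seg 1: a=1, c=M1/2=-375/866, d=(M2−M1)/(6·2)=317/1732, b=Δ1−h1·(2M1+M2)/6=-808/433
seg 2: a=-3, c=M2/2=288/433, d=(M3−M2)/(6·1)=-114/433, b=Δ2−h2·(2M2+M3)/6=-607/433
seg 3: a=-4, c=M3/2=-54/433, d=(M4−M3)/(6·2)=529/3464, b=Δ3−h3·(2M3+M4)/6=-373/433
seg 4: a=-5, c=M4/2=1371/1732, d=(M5−M4)/(6·1)=-457/1732, b=Δ4−h4·(2M4+M5)/6=409/866
t_q=9/4 → seg 0, τ=9/4; S=4+-491/866·τ+0·τ²+-125/2598·τ³=120617/55424

  seg 0: a=4 b=-491/866 c=0 d=-125/2598
  seg 1: a=1 b=-808/433 c=-375/866 d=317/1732
  seg 2: a=-3 b=-607/433 c=288/433 d=-114/433
  seg 3: a=-4 b=-373/433 c=-54/433 d=529/3464
  seg 4: a=-5 b=409/866 c=1371/1732 d=-457/1732
S(9/4) = 120617/55424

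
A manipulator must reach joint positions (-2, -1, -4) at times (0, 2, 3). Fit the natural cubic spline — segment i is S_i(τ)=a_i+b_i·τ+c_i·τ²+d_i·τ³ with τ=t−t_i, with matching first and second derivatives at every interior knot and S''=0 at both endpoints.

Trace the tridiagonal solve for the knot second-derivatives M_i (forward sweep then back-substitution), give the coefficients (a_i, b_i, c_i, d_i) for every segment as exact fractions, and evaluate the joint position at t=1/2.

Δ: Δ0=1/2, Δ1=-3
row 1: diag=6, rhs=-21; c'=1/6, d'=-7/2
back: M1=-7/2
M: M0=0, M1=-7/2, M2=0
seg 0: a=-2, c=M0/2=0, d=(M1−M0)/(6·2)=-7/24, b=Δ0−h0·(2M0+M1)/6=5/3
seg 1: a=-1, c=M1/2=-7/4, d=(M2−M1)/(6·1)=7/12, b=Δ1−h1·(2M1+M2)/6=-11/6
t_q=1/2 → seg 0, τ=1/2; S=-2+5/3·τ+0·τ²+-7/24·τ³=-77/64

  seg 0: a=-2 b=5/3 c=0 d=-7/24
  seg 1: a=-1 b=-11/6 c=-7/4 d=7/12
S(1/2) = -77/64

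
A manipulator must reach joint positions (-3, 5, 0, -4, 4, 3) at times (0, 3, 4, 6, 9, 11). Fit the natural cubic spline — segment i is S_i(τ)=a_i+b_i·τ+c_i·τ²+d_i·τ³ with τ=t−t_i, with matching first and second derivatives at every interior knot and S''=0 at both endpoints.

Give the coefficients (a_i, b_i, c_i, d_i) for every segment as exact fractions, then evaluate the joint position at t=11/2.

  seg 0: a=-3 b=22672/3957 c=0 d=-4040/11871
  seg 1: a=5 b=-13688/3957 c=-4040/1319 d=6023/3957
  seg 2: a=0 b=-19859/3957 c=1983/1319 d=47/15828
  seg 3: a=-4 b=4078/3957 c=4013/2638 d=-7723/23742
  seg 4: a=4 b=10883/7914 c=-1855/1319 d=1855/7914
S(11/2) = -174545/42208

Δ: Δ0=8/3, Δ1=-5, Δ2=-2, Δ3=8/3, Δ4=-1/2
row 1: diag=8, rhs=-46; c'=1/8, d'=-23/4
row 2: denom=6−1·1/8=47/8; d'=(18−1·-23/4)/(47/8)=190/47
row 3: denom=10−2·16/47=438/47; d'=(28−2·190/47)/(438/47)=156/73
row 4: denom=10−3·47/146=1319/146; d'=(-19−3·156/73)/(1319/146)=-3710/1319
back: M4=-3710/1319
back: M3=156/73−47/146·-3710/1319=4013/1319
back: M2=190/47−16/47·4013/1319=3966/1319
back: M1=-23/4−1/8·3966/1319=-8080/1319
M: M0=0, M1=-8080/1319, M2=3966/1319, M3=4013/1319, M4=-3710/1319, M5=0
seg 0: a=-3, c=M0/2=0, d=(M1−M0)/(6·3)=-4040/11871, b=Δ0−h0·(2M0+M1)/6=22672/3957
seg 1: a=5, c=M1/2=-4040/1319, d=(M2−M1)/(6·1)=6023/3957, b=Δ1−h1·(2M1+M2)/6=-13688/3957
seg 2: a=0, c=M2/2=1983/1319, d=(M3−M2)/(6·2)=47/15828, b=Δ2−h2·(2M2+M3)/6=-19859/3957
seg 3: a=-4, c=M3/2=4013/2638, d=(M4−M3)/(6·3)=-7723/23742, b=Δ3−h3·(2M3+M4)/6=4078/3957
seg 4: a=4, c=M4/2=-1855/1319, d=(M5−M4)/(6·2)=1855/7914, b=Δ4−h4·(2M4+M5)/6=10883/7914
t_q=11/2 → seg 2, τ=3/2; S=0+-19859/3957·τ+1983/1319·τ²+47/15828·τ³=-174545/42208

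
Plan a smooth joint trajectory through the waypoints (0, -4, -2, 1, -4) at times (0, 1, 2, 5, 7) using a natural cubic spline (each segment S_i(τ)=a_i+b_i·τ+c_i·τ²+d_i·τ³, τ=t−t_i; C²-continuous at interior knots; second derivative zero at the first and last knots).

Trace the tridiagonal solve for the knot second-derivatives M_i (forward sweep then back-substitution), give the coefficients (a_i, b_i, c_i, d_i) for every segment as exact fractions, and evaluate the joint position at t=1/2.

Δ: Δ0=-4, Δ1=2, Δ2=1, Δ3=-5/2
row 1: diag=4, rhs=36; c'=1/4, d'=9
row 2: denom=8−1·1/4=31/4; d'=(-6−1·9)/(31/4)=-60/31
row 3: denom=10−3·12/31=274/31; d'=(-21−3·-60/31)/(274/31)=-471/274
back: M3=-471/274
back: M2=-60/31−12/31·-471/274=-174/137
back: M1=9−1/4·-174/137=2553/274
M: M0=0, M1=2553/274, M2=-174/137, M3=-471/274, M4=0
seg 0: a=0, c=M0/2=0, d=(M1−M0)/(6·1)=851/548, b=Δ0−h0·(2M0+M1)/6=-3043/548
seg 1: a=-4, c=M1/2=2553/548, d=(M2−M1)/(6·1)=-967/548, b=Δ1−h1·(2M1+M2)/6=-245/274
seg 2: a=-2, c=M2/2=-87/137, d=(M3−M2)/(6·3)=-41/1644, b=Δ2−h2·(2M2+M3)/6=1715/548
seg 3: a=1, c=M3/2=-471/548, d=(M4−M3)/(6·2)=157/1096, b=Δ3−h3·(2M3+M4)/6=-371/274
t_q=1/2 → seg 0, τ=1/2; S=0+-3043/548·τ+0·τ²+851/548·τ³=-11321/4384

  seg 0: a=0 b=-3043/548 c=0 d=851/548
  seg 1: a=-4 b=-245/274 c=2553/548 d=-967/548
  seg 2: a=-2 b=1715/548 c=-87/137 d=-41/1644
  seg 3: a=1 b=-371/274 c=-471/548 d=157/1096
S(1/2) = -11321/4384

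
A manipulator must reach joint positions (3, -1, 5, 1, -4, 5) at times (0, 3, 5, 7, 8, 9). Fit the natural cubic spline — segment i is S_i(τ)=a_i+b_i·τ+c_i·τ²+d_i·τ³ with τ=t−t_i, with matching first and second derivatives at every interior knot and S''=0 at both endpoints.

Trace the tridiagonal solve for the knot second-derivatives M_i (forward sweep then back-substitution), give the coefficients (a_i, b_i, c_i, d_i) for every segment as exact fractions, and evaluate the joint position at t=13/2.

Δ: Δ0=-4/3, Δ1=3, Δ2=-2, Δ3=-5, Δ4=9
row 1: diag=10, rhs=26; c'=1/5, d'=13/5
row 2: denom=8−2·1/5=38/5; d'=(-30−2·13/5)/(38/5)=-88/19
row 3: denom=6−2·5/19=104/19; d'=(-18−2·-88/19)/(104/19)=-83/52
row 4: denom=4−1·19/104=397/104; d'=(84−1·-83/52)/(397/104)=8902/397
back: M4=8902/397
back: M3=-83/52−19/104·8902/397=-2260/397
back: M2=-88/19−5/19·-2260/397=-1244/397
back: M1=13/5−1/5·-1244/397=1281/397
M: M0=0, M1=1281/397, M2=-1244/397, M3=-2260/397, M4=8902/397, M5=0
seg 0: a=3, c=M0/2=0, d=(M1−M0)/(6·3)=427/2382, b=Δ0−h0·(2M0+M1)/6=-7019/2382
seg 1: a=-1, c=M1/2=1281/794, d=(M2−M1)/(6·2)=-2525/4764, b=Δ1−h1·(2M1+M2)/6=2255/1191
seg 2: a=5, c=M2/2=-622/397, d=(M3−M2)/(6·2)=-254/1191, b=Δ2−h2·(2M2+M3)/6=2366/1191
seg 3: a=1, c=M3/2=-1130/397, d=(M4−M3)/(6·1)=5581/1191, b=Δ3−h3·(2M3+M4)/6=-8146/1191
seg 4: a=-4, c=M4/2=4451/397, d=(M5−M4)/(6·1)=-4451/1191, b=Δ4−h4·(2M4+M5)/6=1817/1191
t_q=13/2 → seg 2, τ=3/2; S=5+2366/1191·τ+-622/397·τ²+-254/1191·τ³=5931/1588

  seg 0: a=3 b=-7019/2382 c=0 d=427/2382
  seg 1: a=-1 b=2255/1191 c=1281/794 d=-2525/4764
  seg 2: a=5 b=2366/1191 c=-622/397 d=-254/1191
  seg 3: a=1 b=-8146/1191 c=-1130/397 d=5581/1191
  seg 4: a=-4 b=1817/1191 c=4451/397 d=-4451/1191
S(13/2) = 5931/1588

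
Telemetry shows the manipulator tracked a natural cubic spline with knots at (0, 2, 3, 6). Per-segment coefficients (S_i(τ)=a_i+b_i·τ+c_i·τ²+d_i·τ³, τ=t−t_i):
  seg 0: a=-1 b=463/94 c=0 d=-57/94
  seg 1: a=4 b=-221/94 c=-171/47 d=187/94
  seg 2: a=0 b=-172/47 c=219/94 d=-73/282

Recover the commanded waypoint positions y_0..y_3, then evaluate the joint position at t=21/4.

y_0 = S_0(0) = a_0 = -1
y_1 = S_1(0) = a_1 = 4
y_2 = S_2(0) = a_2 = 0
y_3 = S_2(3) = 3
t_q=21/4 is in segment 2 (τ=9/4); S_2(τ)=3681/6016

y_0=-1 y_1=4 y_2=0 y_3=3
S(21/4) = 3681/6016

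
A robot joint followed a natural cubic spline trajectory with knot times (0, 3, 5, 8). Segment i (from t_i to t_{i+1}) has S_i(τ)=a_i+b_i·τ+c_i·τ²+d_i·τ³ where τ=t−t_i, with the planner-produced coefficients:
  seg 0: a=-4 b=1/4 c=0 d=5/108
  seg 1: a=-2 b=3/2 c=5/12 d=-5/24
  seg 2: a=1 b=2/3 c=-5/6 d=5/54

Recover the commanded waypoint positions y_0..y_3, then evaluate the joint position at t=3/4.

y_0 = S_0(0) = a_0 = -4
y_1 = S_1(0) = a_1 = -2
y_2 = S_2(0) = a_2 = 1
y_3 = S_2(3) = -2
t_q=3/4 is in segment 0 (τ=3/4); S_0(τ)=-971/256

y_0=-4 y_1=-2 y_2=1 y_3=-2
S(3/4) = -971/256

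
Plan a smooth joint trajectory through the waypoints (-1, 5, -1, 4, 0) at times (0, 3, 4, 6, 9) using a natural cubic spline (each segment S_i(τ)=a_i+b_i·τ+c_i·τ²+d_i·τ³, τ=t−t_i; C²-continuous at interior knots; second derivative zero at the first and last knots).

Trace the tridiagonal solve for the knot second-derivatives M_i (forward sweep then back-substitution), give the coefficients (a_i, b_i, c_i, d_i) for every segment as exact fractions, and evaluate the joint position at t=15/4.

Δ: Δ0=2, Δ1=-6, Δ2=5/2, Δ3=-4/3
row 1: diag=8, rhs=-48; c'=1/8, d'=-6
row 2: denom=6−1·1/8=47/8; d'=(51−1·-6)/(47/8)=456/47
row 3: denom=10−2·16/47=438/47; d'=(-23−2·456/47)/(438/47)=-1993/438
back: M3=-1993/438
back: M2=456/47−16/47·-1993/438=2464/219
back: M1=-6−1/8·2464/219=-1622/219
M: M0=0, M1=-1622/219, M2=2464/219, M3=-1993/438, M4=0
seg 0: a=-1, c=M0/2=0, d=(M1−M0)/(6·3)=-811/1971, b=Δ0−h0·(2M0+M1)/6=1249/219
seg 1: a=5, c=M1/2=-811/219, d=(M2−M1)/(6·1)=227/73, b=Δ1−h1·(2M1+M2)/6=-1184/219
seg 2: a=-1, c=M2/2=1232/219, d=(M3−M2)/(6·2)=-769/584, b=Δ2−h2·(2M2+M3)/6=-763/219
seg 3: a=4, c=M3/2=-1993/876, d=(M4−M3)/(6·3)=1993/7884, b=Δ3−h3·(2M3+M4)/6=1409/438
t_q=15/4 → seg 1, τ=3/4; S=5+-1184/219·τ+-811/219·τ²+227/73·τ³=813/4672

  seg 0: a=-1 b=1249/219 c=0 d=-811/1971
  seg 1: a=5 b=-1184/219 c=-811/219 d=227/73
  seg 2: a=-1 b=-763/219 c=1232/219 d=-769/584
  seg 3: a=4 b=1409/438 c=-1993/876 d=1993/7884
S(15/4) = 813/4672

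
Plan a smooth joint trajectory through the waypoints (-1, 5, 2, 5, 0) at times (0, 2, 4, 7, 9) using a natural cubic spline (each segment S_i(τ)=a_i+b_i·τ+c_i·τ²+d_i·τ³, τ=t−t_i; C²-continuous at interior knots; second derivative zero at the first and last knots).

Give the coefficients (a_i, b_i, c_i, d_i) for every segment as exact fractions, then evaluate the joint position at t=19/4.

Δ: Δ0=3, Δ1=-3/2, Δ2=1, Δ3=-5/2
row 1: diag=8, rhs=-27; c'=1/4, d'=-27/8
row 2: denom=10−2·1/4=19/2; d'=(15−2·-27/8)/(19/2)=87/38
row 3: denom=10−3·6/19=172/19; d'=(-21−3·87/38)/(172/19)=-1059/344
back: M3=-1059/344
back: M2=87/38−6/19·-1059/344=561/172
back: M1=-27/8−1/4·561/172=-2883/688
M: M0=0, M1=-2883/688, M2=561/172, M3=-1059/344, M4=0
seg 0: a=-1, c=M0/2=0, d=(M1−M0)/(6·2)=-961/2752, b=Δ0−h0·(2M0+M1)/6=3025/688
seg 1: a=5, c=M1/2=-2883/1376, d=(M2−M1)/(6·2)=1709/2752, b=Δ1−h1·(2M1+M2)/6=71/344
seg 2: a=2, c=M2/2=561/344, d=(M3−M2)/(6·3)=-727/2064, b=Δ2−h2·(2M2+M3)/6=-497/688
seg 3: a=5, c=M3/2=-1059/688, d=(M4−M3)/(6·2)=353/1376, b=Δ3−h3·(2M3+M4)/6=-77/172
t_q=19/4 → seg 2, τ=3/4; S=2+-497/688·τ+561/344·τ²+-727/2064·τ³=98057/44032

  seg 0: a=-1 b=3025/688 c=0 d=-961/2752
  seg 1: a=5 b=71/344 c=-2883/1376 d=1709/2752
  seg 2: a=2 b=-497/688 c=561/344 d=-727/2064
  seg 3: a=5 b=-77/172 c=-1059/688 d=353/1376
S(19/4) = 98057/44032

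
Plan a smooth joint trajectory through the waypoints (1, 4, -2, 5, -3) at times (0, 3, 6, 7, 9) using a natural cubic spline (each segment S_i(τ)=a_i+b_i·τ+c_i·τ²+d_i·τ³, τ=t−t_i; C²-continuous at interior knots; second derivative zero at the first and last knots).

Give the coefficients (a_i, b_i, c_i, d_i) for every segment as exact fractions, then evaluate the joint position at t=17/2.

  seg 0: a=1 b=253/85 c=0 d=-56/255
  seg 1: a=4 b=-251/85 c=-168/85 d=13/17
  seg 2: a=-2 b=496/85 c=417/85 d=-318/85
  seg 3: a=5 b=376/85 c=-537/85 d=179/170
S(17/2) = 265/272

Δ: Δ0=1, Δ1=-2, Δ2=7, Δ3=-4
row 1: diag=12, rhs=-18; c'=1/4, d'=-3/2
row 2: denom=8−3·1/4=29/4; d'=(54−3·-3/2)/(29/4)=234/29
row 3: denom=6−1·4/29=170/29; d'=(-66−1·234/29)/(170/29)=-1074/85
back: M3=-1074/85
back: M2=234/29−4/29·-1074/85=834/85
back: M1=-3/2−1/4·834/85=-336/85
M: M0=0, M1=-336/85, M2=834/85, M3=-1074/85, M4=0
seg 0: a=1, c=M0/2=0, d=(M1−M0)/(6·3)=-56/255, b=Δ0−h0·(2M0+M1)/6=253/85
seg 1: a=4, c=M1/2=-168/85, d=(M2−M1)/(6·3)=13/17, b=Δ1−h1·(2M1+M2)/6=-251/85
seg 2: a=-2, c=M2/2=417/85, d=(M3−M2)/(6·1)=-318/85, b=Δ2−h2·(2M2+M3)/6=496/85
seg 3: a=5, c=M3/2=-537/85, d=(M4−M3)/(6·2)=179/170, b=Δ3−h3·(2M3+M4)/6=376/85
t_q=17/2 → seg 3, τ=3/2; S=5+376/85·τ+-537/85·τ²+179/170·τ³=265/272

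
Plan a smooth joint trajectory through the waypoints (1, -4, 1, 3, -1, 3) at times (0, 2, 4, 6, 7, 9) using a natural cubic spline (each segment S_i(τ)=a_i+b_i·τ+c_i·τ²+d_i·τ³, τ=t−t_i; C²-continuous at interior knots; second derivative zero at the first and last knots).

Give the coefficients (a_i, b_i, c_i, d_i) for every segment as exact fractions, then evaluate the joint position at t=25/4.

  seg 0: a=1 b=-1813/477 c=0 d=1241/3816
  seg 1: a=-4 b=97/954 c=1241/636 d=-1435/3816
  seg 2: a=1 b=1619/477 c=-97/318 d=-851/1908
  seg 3: a=3 b=-1516/477 c=-158/53 d=1030/477
  seg 4: a=-1 b=-1270/477 c=556/159 d=-278/477
S(25/4) = 10445/5088

Δ: Δ0=-5/2, Δ1=5/2, Δ2=1, Δ3=-4, Δ4=2
row 1: diag=8, rhs=30; c'=1/4, d'=15/4
row 2: denom=8−2·1/4=15/2; d'=(-9−2·15/4)/(15/2)=-11/5
row 3: denom=6−2·4/15=82/15; d'=(-30−2·-11/5)/(82/15)=-192/41
row 4: denom=6−1·15/82=477/82; d'=(36−1·-192/41)/(477/82)=1112/159
back: M4=1112/159
back: M3=-192/41−15/82·1112/159=-316/53
back: M2=-11/5−4/15·-316/53=-97/159
back: M1=15/4−1/4·-97/159=1241/318
M: M0=0, M1=1241/318, M2=-97/159, M3=-316/53, M4=1112/159, M5=0
seg 0: a=1, c=M0/2=0, d=(M1−M0)/(6·2)=1241/3816, b=Δ0−h0·(2M0+M1)/6=-1813/477
seg 1: a=-4, c=M1/2=1241/636, d=(M2−M1)/(6·2)=-1435/3816, b=Δ1−h1·(2M1+M2)/6=97/954
seg 2: a=1, c=M2/2=-97/318, d=(M3−M2)/(6·2)=-851/1908, b=Δ2−h2·(2M2+M3)/6=1619/477
seg 3: a=3, c=M3/2=-158/53, d=(M4−M3)/(6·1)=1030/477, b=Δ3−h3·(2M3+M4)/6=-1516/477
seg 4: a=-1, c=M4/2=556/159, d=(M5−M4)/(6·2)=-278/477, b=Δ4−h4·(2M4+M5)/6=-1270/477
t_q=25/4 → seg 3, τ=1/4; S=3+-1516/477·τ+-158/53·τ²+1030/477·τ³=10445/5088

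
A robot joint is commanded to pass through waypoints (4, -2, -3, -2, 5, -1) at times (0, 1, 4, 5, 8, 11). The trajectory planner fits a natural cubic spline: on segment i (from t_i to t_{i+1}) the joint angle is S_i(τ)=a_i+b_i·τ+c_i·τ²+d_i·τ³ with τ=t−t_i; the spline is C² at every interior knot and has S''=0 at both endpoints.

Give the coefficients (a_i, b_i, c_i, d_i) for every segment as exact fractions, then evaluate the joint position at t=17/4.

  seg 0: a=4 b=-10583/1563 c=0 d=1205/1563
  seg 1: a=-2 b=-6968/1563 c=1205/521 d=-1466/4689
  seg 2: a=-3 b=1528/1563 c=-261/521 d=818/1563
  seg 3: a=-2 b=2416/1563 c=557/521 d=-3782/14067
  seg 4: a=5 b=1096/1563 c=-2111/1563 d=2111/14067
S(17/4) = -46327/16672

Δ: Δ0=-6, Δ1=-1/3, Δ2=1, Δ3=7/3, Δ4=-2
row 1: diag=8, rhs=34; c'=3/8, d'=17/4
row 2: denom=8−3·3/8=55/8; d'=(8−3·17/4)/(55/8)=-38/55
row 3: denom=8−1·8/55=432/55; d'=(8−1·-38/55)/(432/55)=239/216
row 4: denom=12−3·55/144=521/48; d'=(-26−3·239/216)/(521/48)=-4222/1563
back: M4=-4222/1563
back: M3=239/216−55/144·-4222/1563=1114/521
back: M2=-38/55−8/55·1114/521=-522/521
back: M1=17/4−3/8·-522/521=2410/521
M: M0=0, M1=2410/521, M2=-522/521, M3=1114/521, M4=-4222/1563, M5=0
seg 0: a=4, c=M0/2=0, d=(M1−M0)/(6·1)=1205/1563, b=Δ0−h0·(2M0+M1)/6=-10583/1563
seg 1: a=-2, c=M1/2=1205/521, d=(M2−M1)/(6·3)=-1466/4689, b=Δ1−h1·(2M1+M2)/6=-6968/1563
seg 2: a=-3, c=M2/2=-261/521, d=(M3−M2)/(6·1)=818/1563, b=Δ2−h2·(2M2+M3)/6=1528/1563
seg 3: a=-2, c=M3/2=557/521, d=(M4−M3)/(6·3)=-3782/14067, b=Δ3−h3·(2M3+M4)/6=2416/1563
seg 4: a=5, c=M4/2=-2111/1563, d=(M5−M4)/(6·3)=2111/14067, b=Δ4−h4·(2M4+M5)/6=1096/1563
t_q=17/4 → seg 2, τ=1/4; S=-3+1528/1563·τ+-261/521·τ²+818/1563·τ³=-46327/16672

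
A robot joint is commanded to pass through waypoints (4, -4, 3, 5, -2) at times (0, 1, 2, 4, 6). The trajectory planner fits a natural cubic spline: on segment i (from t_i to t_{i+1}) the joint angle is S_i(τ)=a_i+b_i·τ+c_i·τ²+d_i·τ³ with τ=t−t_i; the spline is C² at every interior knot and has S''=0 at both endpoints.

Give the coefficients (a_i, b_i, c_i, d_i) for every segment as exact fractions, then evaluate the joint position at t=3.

Δ: Δ0=-8, Δ1=7, Δ2=1, Δ3=-7/2
row 1: diag=4, rhs=90; c'=1/4, d'=45/2
row 2: denom=6−1·1/4=23/4; d'=(-36−1·45/2)/(23/4)=-234/23
row 3: denom=8−2·8/23=168/23; d'=(-27−2·-234/23)/(168/23)=-51/56
back: M3=-51/56
back: M2=-234/23−8/23·-51/56=-69/7
back: M1=45/2−1/4·-69/7=699/28
M: M0=0, M1=699/28, M2=-69/7, M3=-51/56, M4=0
seg 0: a=4, c=M0/2=0, d=(M1−M0)/(6·1)=233/56, b=Δ0−h0·(2M0+M1)/6=-681/56
seg 1: a=-4, c=M1/2=699/56, d=(M2−M1)/(6·1)=-325/56, b=Δ1−h1·(2M1+M2)/6=9/28
seg 2: a=3, c=M2/2=-69/14, d=(M3−M2)/(6·2)=167/224, b=Δ2−h2·(2M2+M3)/6=63/8
seg 3: a=5, c=M3/2=-51/112, d=(M4−M3)/(6·2)=17/224, b=Δ3−h3·(2M3+M4)/6=-81/28
t_q=3 → seg 2, τ=1; S=3+63/8·τ+-69/14·τ²+167/224·τ³=1499/224

  seg 0: a=4 b=-681/56 c=0 d=233/56
  seg 1: a=-4 b=9/28 c=699/56 d=-325/56
  seg 2: a=3 b=63/8 c=-69/14 d=167/224
  seg 3: a=5 b=-81/28 c=-51/112 d=17/224
S(3) = 1499/224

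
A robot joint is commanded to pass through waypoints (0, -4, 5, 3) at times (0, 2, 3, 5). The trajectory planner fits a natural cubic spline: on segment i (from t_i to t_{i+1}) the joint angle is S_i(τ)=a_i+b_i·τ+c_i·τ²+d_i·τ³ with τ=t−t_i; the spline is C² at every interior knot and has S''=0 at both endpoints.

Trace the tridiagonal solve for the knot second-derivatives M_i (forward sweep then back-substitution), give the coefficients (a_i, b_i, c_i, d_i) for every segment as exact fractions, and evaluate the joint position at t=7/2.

  seg 0: a=0 b=-222/35 c=0 d=38/35
  seg 1: a=-4 b=234/35 c=228/35 d=-21/5
  seg 2: a=5 b=249/35 c=-213/35 d=71/70
S(7/2) = 573/80

Δ: Δ0=-2, Δ1=9, Δ2=-1
row 1: diag=6, rhs=66; c'=1/6, d'=11
row 2: denom=6−1·1/6=35/6; d'=(-60−1·11)/(35/6)=-426/35
back: M2=-426/35
back: M1=11−1/6·-426/35=456/35
M: M0=0, M1=456/35, M2=-426/35, M3=0
seg 0: a=0, c=M0/2=0, d=(M1−M0)/(6·2)=38/35, b=Δ0−h0·(2M0+M1)/6=-222/35
seg 1: a=-4, c=M1/2=228/35, d=(M2−M1)/(6·1)=-21/5, b=Δ1−h1·(2M1+M2)/6=234/35
seg 2: a=5, c=M2/2=-213/35, d=(M3−M2)/(6·2)=71/70, b=Δ2−h2·(2M2+M3)/6=249/35
t_q=7/2 → seg 2, τ=1/2; S=5+249/35·τ+-213/35·τ²+71/70·τ³=573/80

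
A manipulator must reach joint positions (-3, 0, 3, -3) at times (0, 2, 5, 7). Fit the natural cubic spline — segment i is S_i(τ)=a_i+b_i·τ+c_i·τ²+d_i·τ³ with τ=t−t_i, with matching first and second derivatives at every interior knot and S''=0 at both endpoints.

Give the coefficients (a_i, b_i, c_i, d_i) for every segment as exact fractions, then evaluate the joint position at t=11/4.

Δ: Δ0=3/2, Δ1=1, Δ2=-3
row 1: diag=10, rhs=-3; c'=3/10, d'=-3/10
row 2: denom=10−3·3/10=91/10; d'=(-24−3·-3/10)/(91/10)=-33/13
back: M2=-33/13
back: M1=-3/10−3/10·-33/13=6/13
M: M0=0, M1=6/13, M2=-33/13, M3=0
seg 0: a=-3, c=M0/2=0, d=(M1−M0)/(6·2)=1/26, b=Δ0−h0·(2M0+M1)/6=35/26
seg 1: a=0, c=M1/2=3/13, d=(M2−M1)/(6·3)=-1/6, b=Δ1−h1·(2M1+M2)/6=47/26
seg 2: a=3, c=M2/2=-33/26, d=(M3−M2)/(6·2)=11/52, b=Δ2−h2·(2M2+M3)/6=-17/13
t_q=11/4 → seg 1, τ=3/4; S=0+47/26·τ+3/13·τ²+-1/6·τ³=2355/1664

  seg 0: a=-3 b=35/26 c=0 d=1/26
  seg 1: a=0 b=47/26 c=3/13 d=-1/6
  seg 2: a=3 b=-17/13 c=-33/26 d=11/52
S(11/4) = 2355/1664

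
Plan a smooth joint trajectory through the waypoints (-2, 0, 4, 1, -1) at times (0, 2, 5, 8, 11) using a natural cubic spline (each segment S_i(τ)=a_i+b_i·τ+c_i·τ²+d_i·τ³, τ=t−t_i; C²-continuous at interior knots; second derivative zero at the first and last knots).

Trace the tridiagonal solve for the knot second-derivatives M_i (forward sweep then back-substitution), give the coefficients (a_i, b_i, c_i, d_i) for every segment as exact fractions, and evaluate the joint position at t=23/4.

Δ: Δ0=1, Δ1=4/3, Δ2=-1, Δ3=-2/3
row 1: diag=10, rhs=2; c'=3/10, d'=1/5
row 2: denom=12−3·3/10=111/10; d'=(-14−3·1/5)/(111/10)=-146/111
row 3: denom=12−3·10/37=414/37; d'=(2−3·-146/111)/(414/37)=110/207
back: M3=110/207
back: M2=-146/111−10/37·110/207=-302/207
back: M1=1/5−3/10·-302/207=44/69
M: M0=0, M1=44/69, M2=-302/207, M3=110/207, M4=0
seg 0: a=-2, c=M0/2=0, d=(M1−M0)/(6·2)=11/207, b=Δ0−h0·(2M0+M1)/6=163/207
seg 1: a=0, c=M1/2=22/69, d=(M2−M1)/(6·3)=-217/1863, b=Δ1−h1·(2M1+M2)/6=295/207
seg 2: a=4, c=M2/2=-151/207, d=(M3−M2)/(6·3)=206/1863, b=Δ2−h2·(2M2+M3)/6=40/207
seg 3: a=1, c=M3/2=55/207, d=(M4−M3)/(6·3)=-55/1863, b=Δ3−h3·(2M3+M4)/6=-248/207
t_q=23/4 → seg 2, τ=3/4; S=4+40/207·τ+-151/207·τ²+206/1863·τ³=121/32

  seg 0: a=-2 b=163/207 c=0 d=11/207
  seg 1: a=0 b=295/207 c=22/69 d=-217/1863
  seg 2: a=4 b=40/207 c=-151/207 d=206/1863
  seg 3: a=1 b=-248/207 c=55/207 d=-55/1863
S(23/4) = 121/32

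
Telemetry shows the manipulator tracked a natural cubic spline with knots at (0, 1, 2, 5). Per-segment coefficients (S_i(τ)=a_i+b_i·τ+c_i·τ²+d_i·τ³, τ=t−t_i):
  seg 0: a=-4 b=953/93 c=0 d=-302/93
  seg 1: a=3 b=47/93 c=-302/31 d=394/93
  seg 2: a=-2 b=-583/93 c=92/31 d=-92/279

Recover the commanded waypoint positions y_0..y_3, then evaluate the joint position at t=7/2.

y_0 = S_0(0) = a_0 = -4
y_1 = S_1(0) = a_1 = 3
y_2 = S_2(0) = a_2 = -2
y_3 = S_2(3) = -3
t_q=7/2 is in segment 2 (τ=3/2); S_2(τ)=-181/31

y_0=-4 y_1=3 y_2=-2 y_3=-3
S(7/2) = -181/31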